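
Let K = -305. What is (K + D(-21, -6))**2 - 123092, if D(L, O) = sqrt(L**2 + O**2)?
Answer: -29590 - 1830*sqrt(53) ≈ -42913.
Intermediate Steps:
(K + D(-21, -6))**2 - 123092 = (-305 + sqrt((-21)**2 + (-6)**2))**2 - 123092 = (-305 + sqrt(441 + 36))**2 - 123092 = (-305 + sqrt(477))**2 - 123092 = (-305 + 3*sqrt(53))**2 - 123092 = -123092 + (-305 + 3*sqrt(53))**2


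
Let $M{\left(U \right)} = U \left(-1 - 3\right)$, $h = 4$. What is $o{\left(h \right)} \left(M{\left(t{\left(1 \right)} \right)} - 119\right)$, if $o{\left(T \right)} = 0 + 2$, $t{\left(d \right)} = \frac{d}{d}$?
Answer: $-246$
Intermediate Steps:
$t{\left(d \right)} = 1$
$o{\left(T \right)} = 2$
$M{\left(U \right)} = - 4 U$ ($M{\left(U \right)} = U \left(-4\right) = - 4 U$)
$o{\left(h \right)} \left(M{\left(t{\left(1 \right)} \right)} - 119\right) = 2 \left(\left(-4\right) 1 - 119\right) = 2 \left(-4 - 119\right) = 2 \left(-123\right) = -246$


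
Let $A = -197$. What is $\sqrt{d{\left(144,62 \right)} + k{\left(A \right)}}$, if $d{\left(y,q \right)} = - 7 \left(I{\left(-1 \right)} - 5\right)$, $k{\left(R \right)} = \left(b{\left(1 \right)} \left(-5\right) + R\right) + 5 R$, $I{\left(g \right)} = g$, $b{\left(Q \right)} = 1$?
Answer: $i \sqrt{1145} \approx 33.838 i$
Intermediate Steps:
$k{\left(R \right)} = -5 + 6 R$ ($k{\left(R \right)} = \left(1 \left(-5\right) + R\right) + 5 R = \left(-5 + R\right) + 5 R = -5 + 6 R$)
$d{\left(y,q \right)} = 42$ ($d{\left(y,q \right)} = - 7 \left(-1 - 5\right) = \left(-7\right) \left(-6\right) = 42$)
$\sqrt{d{\left(144,62 \right)} + k{\left(A \right)}} = \sqrt{42 + \left(-5 + 6 \left(-197\right)\right)} = \sqrt{42 - 1187} = \sqrt{-1145} = i \sqrt{1145}$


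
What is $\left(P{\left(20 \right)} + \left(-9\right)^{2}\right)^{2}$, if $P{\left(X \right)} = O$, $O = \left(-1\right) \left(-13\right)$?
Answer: $8836$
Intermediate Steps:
$O = 13$
$P{\left(X \right)} = 13$
$\left(P{\left(20 \right)} + \left(-9\right)^{2}\right)^{2} = \left(13 + \left(-9\right)^{2}\right)^{2} = \left(13 + 81\right)^{2} = 94^{2} = 8836$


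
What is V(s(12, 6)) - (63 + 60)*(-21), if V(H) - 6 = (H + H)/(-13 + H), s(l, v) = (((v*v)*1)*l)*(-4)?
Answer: 4510905/1741 ≈ 2591.0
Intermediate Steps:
s(l, v) = -4*l*v² (s(l, v) = ((v²*1)*l)*(-4) = (v²*l)*(-4) = (l*v²)*(-4) = -4*l*v²)
V(H) = 6 + 2*H/(-13 + H) (V(H) = 6 + (H + H)/(-13 + H) = 6 + (2*H)/(-13 + H) = 6 + 2*H/(-13 + H))
V(s(12, 6)) - (63 + 60)*(-21) = 2*(-39 + 4*(-4*12*6²))/(-13 - 4*12*6²) - (63 + 60)*(-21) = 2*(-39 + 4*(-4*12*36))/(-13 - 4*12*36) - 123*(-21) = 2*(-39 + 4*(-1728))/(-13 - 1728) - 1*(-2583) = 2*(-39 - 6912)/(-1741) + 2583 = 2*(-1/1741)*(-6951) + 2583 = 13902/1741 + 2583 = 4510905/1741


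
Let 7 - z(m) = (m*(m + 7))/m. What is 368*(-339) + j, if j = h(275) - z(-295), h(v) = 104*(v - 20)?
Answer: -98527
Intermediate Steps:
h(v) = -2080 + 104*v (h(v) = 104*(-20 + v) = -2080 + 104*v)
z(m) = -m (z(m) = 7 - m*(m + 7)/m = 7 - m*(7 + m)/m = 7 - (7 + m) = 7 + (-7 - m) = -m)
j = 26225 (j = (-2080 + 104*275) - (-1)*(-295) = (-2080 + 28600) - 1*295 = 26520 - 295 = 26225)
368*(-339) + j = 368*(-339) + 26225 = -124752 + 26225 = -98527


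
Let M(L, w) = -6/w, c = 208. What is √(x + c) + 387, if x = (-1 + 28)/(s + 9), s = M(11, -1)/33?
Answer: 387 + √2151805/101 ≈ 401.52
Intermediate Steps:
s = 2/11 (s = -6/(-1)/33 = -6*(-1)*(1/33) = 6*(1/33) = 2/11 ≈ 0.18182)
x = 297/101 (x = (-1 + 28)/(2/11 + 9) = 27/(101/11) = 27*(11/101) = 297/101 ≈ 2.9406)
√(x + c) + 387 = √(297/101 + 208) + 387 = √(21305/101) + 387 = √2151805/101 + 387 = 387 + √2151805/101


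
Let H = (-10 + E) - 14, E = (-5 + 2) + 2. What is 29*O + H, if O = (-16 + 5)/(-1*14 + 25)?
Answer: -54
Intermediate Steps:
E = -1 (E = -3 + 2 = -1)
H = -25 (H = (-10 - 1) - 14 = -11 - 14 = -25)
O = -1 (O = -11/(-14 + 25) = -11/11 = -11*1/11 = -1)
29*O + H = 29*(-1) - 25 = -29 - 25 = -54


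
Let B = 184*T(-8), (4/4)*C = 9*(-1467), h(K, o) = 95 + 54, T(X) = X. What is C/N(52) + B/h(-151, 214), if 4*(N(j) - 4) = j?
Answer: -1992271/2533 ≈ -786.53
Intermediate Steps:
N(j) = 4 + j/4
h(K, o) = 149
C = -13203 (C = 9*(-1467) = -13203)
B = -1472 (B = 184*(-8) = -1472)
C/N(52) + B/h(-151, 214) = -13203/(4 + (1/4)*52) - 1472/149 = -13203/(4 + 13) - 1472*1/149 = -13203/17 - 1472/149 = -1992271/2533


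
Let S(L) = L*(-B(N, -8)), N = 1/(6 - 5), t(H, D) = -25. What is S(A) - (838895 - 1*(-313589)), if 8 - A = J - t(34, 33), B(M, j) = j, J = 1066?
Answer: -1161148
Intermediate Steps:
N = 1 (N = 1/1 = 1)
A = -1083 (A = 8 - (1066 - 1*(-25)) = 8 - (1066 + 25) = 8 - 1*1091 = 8 - 1091 = -1083)
S(L) = 8*L (S(L) = L*(-1*(-8)) = L*8 = 8*L)
S(A) - (838895 - 1*(-313589)) = 8*(-1083) - (838895 - 1*(-313589)) = -8664 - (838895 + 313589) = -8664 - 1*1152484 = -8664 - 1152484 = -1161148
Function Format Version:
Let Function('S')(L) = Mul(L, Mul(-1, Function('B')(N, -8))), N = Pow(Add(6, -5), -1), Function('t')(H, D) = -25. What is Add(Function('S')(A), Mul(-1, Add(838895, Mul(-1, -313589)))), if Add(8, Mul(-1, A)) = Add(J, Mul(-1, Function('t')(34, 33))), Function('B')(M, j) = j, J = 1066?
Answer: -1161148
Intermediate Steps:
N = 1 (N = Pow(1, -1) = 1)
A = -1083 (A = Add(8, Mul(-1, Add(1066, Mul(-1, -25)))) = Add(8, Mul(-1, Add(1066, 25))) = Add(8, Mul(-1, 1091)) = Add(8, -1091) = -1083)
Function('S')(L) = Mul(8, L) (Function('S')(L) = Mul(L, Mul(-1, -8)) = Mul(L, 8) = Mul(8, L))
Add(Function('S')(A), Mul(-1, Add(838895, Mul(-1, -313589)))) = Add(Mul(8, -1083), Mul(-1, Add(838895, Mul(-1, -313589)))) = Add(-8664, Mul(-1, Add(838895, 313589))) = Add(-8664, Mul(-1, 1152484)) = Add(-8664, -1152484) = -1161148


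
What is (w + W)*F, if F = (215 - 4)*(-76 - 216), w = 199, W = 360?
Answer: -34441108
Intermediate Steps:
F = -61612 (F = 211*(-292) = -61612)
(w + W)*F = (199 + 360)*(-61612) = 559*(-61612) = -34441108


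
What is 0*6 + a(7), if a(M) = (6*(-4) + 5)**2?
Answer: 361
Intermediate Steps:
a(M) = 361 (a(M) = (-24 + 5)**2 = (-19)**2 = 361)
0*6 + a(7) = 0*6 + 361 = 0 + 361 = 361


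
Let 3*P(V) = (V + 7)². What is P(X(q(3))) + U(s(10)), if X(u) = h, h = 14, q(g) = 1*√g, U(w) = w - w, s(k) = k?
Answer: 147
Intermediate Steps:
U(w) = 0
q(g) = √g
X(u) = 14
P(V) = (7 + V)²/3 (P(V) = (V + 7)²/3 = (7 + V)²/3)
P(X(q(3))) + U(s(10)) = (7 + 14)²/3 + 0 = (⅓)*21² + 0 = (⅓)*441 + 0 = 147 + 0 = 147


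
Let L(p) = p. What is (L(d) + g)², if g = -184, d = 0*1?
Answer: 33856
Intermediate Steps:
d = 0
(L(d) + g)² = (0 - 184)² = (-184)² = 33856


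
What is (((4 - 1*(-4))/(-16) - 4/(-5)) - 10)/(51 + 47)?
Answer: -97/980 ≈ -0.098980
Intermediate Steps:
(((4 - 1*(-4))/(-16) - 4/(-5)) - 10)/(51 + 47) = (((4 + 4)*(-1/16) - 4*(-⅕)) - 10)/98 = ((8*(-1/16) + ⅘) - 10)*(1/98) = ((-½ + ⅘) - 10)*(1/98) = (3/10 - 10)*(1/98) = -97/10*1/98 = -97/980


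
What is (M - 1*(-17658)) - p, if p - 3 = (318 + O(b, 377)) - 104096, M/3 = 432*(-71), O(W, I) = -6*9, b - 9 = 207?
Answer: 29471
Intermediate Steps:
b = 216 (b = 9 + 207 = 216)
O(W, I) = -54
M = -92016 (M = 3*(432*(-71)) = 3*(-30672) = -92016)
p = -103829 (p = 3 + ((318 - 54) - 104096) = 3 + (264 - 104096) = 3 - 103832 = -103829)
(M - 1*(-17658)) - p = (-92016 - 1*(-17658)) - 1*(-103829) = (-92016 + 17658) + 103829 = -74358 + 103829 = 29471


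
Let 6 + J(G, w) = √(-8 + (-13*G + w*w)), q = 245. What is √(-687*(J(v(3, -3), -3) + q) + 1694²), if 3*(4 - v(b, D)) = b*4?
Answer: 2*√676189 ≈ 1644.6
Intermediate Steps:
v(b, D) = 4 - 4*b/3 (v(b, D) = 4 - b*4/3 = 4 - 4*b/3)
J(G, w) = -6 + √(-8 + w² - 13*G) (J(G, w) = -6 + √(-8 + (-13*G + w*w)) = -6 + √(-8 + (-13*G + w²)) = -6 + √(-8 + (w² - 13*G)) = -6 + √(-8 + w² - 13*G))
√(-687*(J(v(3, -3), -3) + q) + 1694²) = √(-687*((-6 + √(-8 + (-3)² - 13*(4 - 4/3*3))) + 245) + 1694²) = √(-687*((-6 + √(-8 + 9 - 13*(4 - 4))) + 245) + 2869636) = √(-687*((-6 + √(-8 + 9 - 13*0)) + 245) + 2869636) = √(-687*((-6 + √(-8 + 9 + 0)) + 245) + 2869636) = √(-687*((-6 + √1) + 245) + 2869636) = √(-687*((-6 + 1) + 245) + 2869636) = √(-687*(-5 + 245) + 2869636) = √(-687*240 + 2869636) = √(-164880 + 2869636) = √2704756 = 2*√676189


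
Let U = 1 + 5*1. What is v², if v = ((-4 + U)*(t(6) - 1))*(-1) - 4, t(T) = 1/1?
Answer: 16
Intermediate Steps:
t(T) = 1
U = 6 (U = 1 + 5 = 6)
v = -4 (v = ((-4 + 6)*(1 - 1))*(-1) - 4 = (2*0)*(-1) - 4 = 0*(-1) - 4 = 0 - 4 = -4)
v² = (-4)² = 16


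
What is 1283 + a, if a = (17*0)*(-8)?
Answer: 1283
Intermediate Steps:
a = 0 (a = 0*(-8) = 0)
1283 + a = 1283 + 0 = 1283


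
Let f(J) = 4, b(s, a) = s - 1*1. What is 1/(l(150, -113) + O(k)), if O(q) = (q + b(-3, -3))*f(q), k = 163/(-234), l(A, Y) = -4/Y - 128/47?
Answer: -621387/13343870 ≈ -0.046567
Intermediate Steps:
b(s, a) = -1 + s (b(s, a) = s - 1 = -1 + s)
l(A, Y) = -128/47 - 4/Y (l(A, Y) = -4/Y - 128*1/47 = -4/Y - 128/47 = -128/47 - 4/Y)
k = -163/234 (k = 163*(-1/234) = -163/234 ≈ -0.69658)
O(q) = -16 + 4*q (O(q) = (q + (-1 - 3))*4 = (q - 4)*4 = (-4 + q)*4 = -16 + 4*q)
1/(l(150, -113) + O(k)) = 1/((-128/47 - 4/(-113)) + (-16 + 4*(-163/234))) = 1/((-128/47 - 4*(-1/113)) + (-16 - 326/117)) = 1/((-128/47 + 4/113) - 2198/117) = 1/(-14276/5311 - 2198/117) = 1/(-13343870/621387) = -621387/13343870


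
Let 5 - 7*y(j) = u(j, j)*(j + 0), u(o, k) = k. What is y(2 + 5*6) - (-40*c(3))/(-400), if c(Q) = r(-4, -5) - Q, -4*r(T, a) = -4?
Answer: -5088/35 ≈ -145.37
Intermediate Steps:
r(T, a) = 1 (r(T, a) = -¼*(-4) = 1)
c(Q) = 1 - Q
y(j) = 5/7 - j²/7 (y(j) = 5/7 - j*(j + 0)/7 = 5/7 - j*j/7 = 5/7 - j²/7)
y(2 + 5*6) - (-40*c(3))/(-400) = (5/7 - (2 + 5*6)²/7) - (-40*(1 - 1*3))/(-400) = (5/7 - (2 + 30)²/7) - (-40*(1 - 3))*(-1)/400 = (5/7 - ⅐*32²) - (-40*(-2))*(-1)/400 = (5/7 - ⅐*1024) - 80*(-1)/400 = (5/7 - 1024/7) - 1*(-⅕) = -1019/7 + ⅕ = -5088/35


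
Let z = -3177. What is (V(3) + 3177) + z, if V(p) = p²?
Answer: 9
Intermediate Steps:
(V(3) + 3177) + z = (3² + 3177) - 3177 = (9 + 3177) - 3177 = 3186 - 3177 = 9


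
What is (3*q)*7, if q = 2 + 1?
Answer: 63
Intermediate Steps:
q = 3
(3*q)*7 = (3*3)*7 = 9*7 = 63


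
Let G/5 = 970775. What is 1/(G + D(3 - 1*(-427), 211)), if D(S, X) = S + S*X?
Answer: 1/4945035 ≈ 2.0222e-7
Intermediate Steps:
G = 4853875 (G = 5*970775 = 4853875)
1/(G + D(3 - 1*(-427), 211)) = 1/(4853875 + (3 - 1*(-427))*(1 + 211)) = 1/(4853875 + (3 + 427)*212) = 1/(4853875 + 430*212) = 1/(4853875 + 91160) = 1/4945035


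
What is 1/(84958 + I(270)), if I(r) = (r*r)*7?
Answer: 1/595258 ≈ 1.6799e-6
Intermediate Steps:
I(r) = 7*r**2 (I(r) = r**2*7 = 7*r**2)
1/(84958 + I(270)) = 1/(84958 + 7*270**2) = 1/(84958 + 7*72900) = 1/(84958 + 510300) = 1/595258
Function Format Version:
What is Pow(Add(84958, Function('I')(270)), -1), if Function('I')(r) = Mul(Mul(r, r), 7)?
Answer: Rational(1, 595258) ≈ 1.6799e-6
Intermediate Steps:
Function('I')(r) = Mul(7, Pow(r, 2)) (Function('I')(r) = Mul(Pow(r, 2), 7) = Mul(7, Pow(r, 2)))
Pow(Add(84958, Function('I')(270)), -1) = Pow(Add(84958, Mul(7, Pow(270, 2))), -1) = Pow(Add(84958, Mul(7, 72900)), -1) = Pow(Add(84958, 510300), -1) = Pow(595258, -1) = Rational(1, 595258)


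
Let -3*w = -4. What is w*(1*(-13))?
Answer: -52/3 ≈ -17.333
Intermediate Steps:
w = 4/3 (w = -⅓*(-4) = 4/3 ≈ 1.3333)
w*(1*(-13)) = 4*(1*(-13))/3 = (4/3)*(-13) = -52/3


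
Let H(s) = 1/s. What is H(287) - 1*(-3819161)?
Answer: 1096099208/287 ≈ 3.8192e+6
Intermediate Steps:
H(287) - 1*(-3819161) = 1/287 - 1*(-3819161) = 1/287 + 3819161 = 1096099208/287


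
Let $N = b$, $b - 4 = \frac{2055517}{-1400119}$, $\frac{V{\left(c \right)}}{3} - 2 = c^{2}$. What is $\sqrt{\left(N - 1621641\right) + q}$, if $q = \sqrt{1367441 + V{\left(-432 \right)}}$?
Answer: $\frac{\sqrt{-3178951750380808080 + 1960333214161 \sqrt{1927319}}}{1400119} \approx 1272.9 i$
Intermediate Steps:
$V{\left(c \right)} = 6 + 3 c^{2}$
$b = \frac{3544959}{1400119}$ ($b = 4 + \frac{2055517}{-1400119} = 4 + 2055517 \left(- \frac{1}{1400119}\right) = 4 - \frac{2055517}{1400119} = \frac{3544959}{1400119} \approx 2.5319$)
$N = \frac{3544959}{1400119} \approx 2.5319$
$q = \sqrt{1927319}$ ($q = \sqrt{1367441 + \left(6 + 3 \left(-432\right)^{2}\right)} = \sqrt{1367441 + \left(6 + 3 \cdot 186624\right)} = \sqrt{1367441 + \left(6 + 559872\right)} = \sqrt{1367441 + 559878} = \sqrt{1927319} \approx 1388.3$)
$\sqrt{\left(N - 1621641\right) + q} = \sqrt{\left(\frac{3544959}{1400119} - 1621641\right) + \sqrt{1927319}} = \sqrt{- \frac{2270486830320}{1400119} + \sqrt{1927319}}$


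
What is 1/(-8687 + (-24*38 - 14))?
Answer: -1/9613 ≈ -0.00010403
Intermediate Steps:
1/(-8687 + (-24*38 - 14)) = 1/(-8687 + (-912 - 14)) = 1/(-8687 - 926) = 1/(-9613) = -1/9613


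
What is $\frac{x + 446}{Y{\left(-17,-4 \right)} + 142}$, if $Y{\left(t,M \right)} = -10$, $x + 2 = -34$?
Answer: $\frac{205}{66} \approx 3.1061$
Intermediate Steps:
$x = -36$ ($x = -2 - 34 = -36$)
$\frac{x + 446}{Y{\left(-17,-4 \right)} + 142} = \frac{-36 + 446}{-10 + 142} = \frac{410}{132} = 410 \cdot \frac{1}{132} = \frac{205}{66}$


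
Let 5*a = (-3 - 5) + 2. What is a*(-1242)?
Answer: 7452/5 ≈ 1490.4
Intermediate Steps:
a = -6/5 (a = ((-3 - 5) + 2)/5 = (-8 + 2)/5 = (⅕)*(-6) = -6/5 ≈ -1.2000)
a*(-1242) = -6/5*(-1242) = 7452/5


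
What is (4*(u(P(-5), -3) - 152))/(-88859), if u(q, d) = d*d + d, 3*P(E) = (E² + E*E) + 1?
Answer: 584/88859 ≈ 0.0065722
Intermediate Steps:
P(E) = ⅓ + 2*E²/3 (P(E) = ((E² + E*E) + 1)/3 = ((E² + E²) + 1)/3 = (2*E² + 1)/3 = (1 + 2*E²)/3 = ⅓ + 2*E²/3)
u(q, d) = d + d² (u(q, d) = d² + d = d + d²)
(4*(u(P(-5), -3) - 152))/(-88859) = (4*(-3*(1 - 3) - 152))/(-88859) = (4*(-3*(-2) - 152))*(-1/88859) = (4*(6 - 152))*(-1/88859) = (4*(-146))*(-1/88859) = -584*(-1/88859) = 584/88859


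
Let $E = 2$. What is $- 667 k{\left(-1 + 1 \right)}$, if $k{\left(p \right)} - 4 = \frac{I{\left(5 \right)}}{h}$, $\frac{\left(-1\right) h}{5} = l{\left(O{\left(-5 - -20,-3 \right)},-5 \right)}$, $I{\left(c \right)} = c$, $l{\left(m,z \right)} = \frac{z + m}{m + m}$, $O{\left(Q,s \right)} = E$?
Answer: $- \frac{10672}{3} \approx -3557.3$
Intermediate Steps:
$O{\left(Q,s \right)} = 2$
$l{\left(m,z \right)} = \frac{m + z}{2 m}$
$h = \frac{15}{4}$ ($h = - 5 \frac{2 - 5}{2 \cdot 2} = - 5 \cdot \frac{1}{2} \cdot \frac{1}{2} \left(-3\right) = \left(-5\right) \left(- \frac{3}{4}\right) = \frac{15}{4} \approx 3.75$)
$k{\left(p \right)} = \frac{16}{3}$ ($k{\left(p \right)} = 4 + \frac{5}{\frac{15}{4}} = 4 + 5 \cdot \frac{4}{15} = 4 + \frac{4}{3} = \frac{16}{3}$)
$- 667 k{\left(-1 + 1 \right)} = \left(-667\right) \frac{16}{3} = - \frac{10672}{3}$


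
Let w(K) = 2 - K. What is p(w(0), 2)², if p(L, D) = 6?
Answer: 36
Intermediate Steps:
p(w(0), 2)² = 6² = 36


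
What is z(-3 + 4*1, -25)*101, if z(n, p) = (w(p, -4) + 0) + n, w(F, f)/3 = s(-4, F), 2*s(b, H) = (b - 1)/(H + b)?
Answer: 7373/58 ≈ 127.12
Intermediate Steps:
s(b, H) = (-1 + b)/(2*(H + b)) (s(b, H) = ((b - 1)/(H + b))/2 = ((-1 + b)/(H + b))/2 = (-1 + b)/(2*(H + b)))
w(F, f) = -15/(2*(-4 + F)) (w(F, f) = 3*((-1 - 4)/(2*(F - 4))) = 3*((½)*(-5)/(-4 + F)) = 3*(-5/(2*(-4 + F))) = -15/(2*(-4 + F)))
z(n, p) = n - 15/(-8 + 2*p) (z(n, p) = (-15/(-8 + 2*p) + 0) + n = -15/(-8 + 2*p) + n = n - 15/(-8 + 2*p))
z(-3 + 4*1, -25)*101 = ((-15/2 + (-3 + 4*1)*(-4 - 25))/(-4 - 25))*101 = ((-15/2 + (-3 + 4)*(-29))/(-29))*101 = -(-15/2 + 1*(-29))/29*101 = -(-15/2 - 29)/29*101 = -1/29*(-73/2)*101 = (73/58)*101 = 7373/58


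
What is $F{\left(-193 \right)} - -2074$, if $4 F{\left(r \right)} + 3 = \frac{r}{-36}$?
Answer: $\frac{298741}{144} \approx 2074.6$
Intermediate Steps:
$F{\left(r \right)} = - \frac{3}{4} - \frac{r}{144}$ ($F{\left(r \right)} = - \frac{3}{4} + \frac{r \frac{1}{-36}}{4} = - \frac{3}{4} + \frac{r \left(- \frac{1}{36}\right)}{4} = - \frac{3}{4} + \frac{\left(- \frac{1}{36}\right) r}{4} = - \frac{3}{4} - \frac{r}{144}$)
$F{\left(-193 \right)} - -2074 = \left(- \frac{3}{4} - - \frac{193}{144}\right) - -2074 = \left(- \frac{3}{4} + \frac{193}{144}\right) + 2074 = \frac{85}{144} + 2074 = \frac{298741}{144}$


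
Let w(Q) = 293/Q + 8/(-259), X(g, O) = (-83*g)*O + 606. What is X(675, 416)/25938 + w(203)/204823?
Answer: -5975704791229640/6650613665619 ≈ -898.52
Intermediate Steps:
X(g, O) = 606 - 83*O*g (X(g, O) = -83*O*g + 606 = 606 - 83*O*g)
w(Q) = -8/259 + 293/Q (w(Q) = 293/Q + 8*(-1/259) = 293/Q - 8/259 = -8/259 + 293/Q)
X(675, 416)/25938 + w(203)/204823 = (606 - 83*416*675)/25938 + (-8/259 + 293/203)/204823 = (606 - 23306400)*(1/25938) + (-8/259 + 293*(1/203))*(1/204823) = -23305794*1/25938 + (-8/259 + 293/203)*(1/204823) = -3884299/4323 + (10609/7511)*(1/204823) = -3884299/4323 + 10609/1538425553 = -5975704791229640/6650613665619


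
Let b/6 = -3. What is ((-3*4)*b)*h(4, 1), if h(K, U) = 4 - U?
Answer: 648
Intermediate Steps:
b = -18 (b = 6*(-3) = -18)
((-3*4)*b)*h(4, 1) = (-3*4*(-18))*(4 - 1*1) = (-12*(-18))*(4 - 1) = 216*3 = 648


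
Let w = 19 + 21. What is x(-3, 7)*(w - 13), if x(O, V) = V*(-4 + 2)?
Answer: -378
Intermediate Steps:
w = 40
x(O, V) = -2*V (x(O, V) = V*(-2) = -2*V)
x(-3, 7)*(w - 13) = (-2*7)*(40 - 13) = -14*27 = -378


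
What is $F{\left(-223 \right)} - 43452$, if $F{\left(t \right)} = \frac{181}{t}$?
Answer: $- \frac{9689977}{223} \approx -43453.0$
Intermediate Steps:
$F{\left(-223 \right)} - 43452 = \frac{181}{-223} - 43452 = 181 \left(- \frac{1}{223}\right) - 43452 = - \frac{181}{223} - 43452 = - \frac{9689977}{223}$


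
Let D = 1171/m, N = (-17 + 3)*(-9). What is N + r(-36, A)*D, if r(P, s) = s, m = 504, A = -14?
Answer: 3365/36 ≈ 93.472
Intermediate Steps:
N = 126 (N = -14*(-9) = 126)
D = 1171/504 ≈ 2.3234
N + r(-36, A)*D = 126 - 14*1171/504 = 126 - 1171/36 = 3365/36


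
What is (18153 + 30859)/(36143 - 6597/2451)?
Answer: 10010701/7381658 ≈ 1.3562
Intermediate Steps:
(18153 + 30859)/(36143 - 6597/2451) = 49012/(36143 - 6597*1/2451) = 49012/(36143 - 2199/817) = 49012/(29526632/817) = 49012*(817/29526632) = 10010701/7381658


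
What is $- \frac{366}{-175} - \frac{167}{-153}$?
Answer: $\frac{85223}{26775} \approx 3.1829$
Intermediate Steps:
$- \frac{366}{-175} - \frac{167}{-153} = \left(-366\right) \left(- \frac{1}{175}\right) - - \frac{167}{153} = \frac{366}{175} + \frac{167}{153} = \frac{85223}{26775}$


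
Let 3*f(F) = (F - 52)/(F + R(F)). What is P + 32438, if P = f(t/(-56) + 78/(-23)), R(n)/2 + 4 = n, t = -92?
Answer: 138353839/4265 ≈ 32439.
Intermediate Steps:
R(n) = -8 + 2*n
f(F) = (-52 + F)/(3*(-8 + 3*F)) (f(F) = ((F - 52)/(F + (-8 + 2*F)))/3 = ((-52 + F)/(-8 + 3*F))/3 = (-52 + F)/(3*(-8 + 3*F)))
P = 5769/4265 (P = (-52 + (-92/(-56) + 78/(-23)))/(3*(-8 + 3*(-92/(-56) + 78/(-23)))) = (-52 + (-92*(-1/56) + 78*(-1/23)))/(3*(-8 + 3*(-92*(-1/56) + 78*(-1/23)))) = (-52 + (23/14 - 78/23))/(3*(-8 + 3*(23/14 - 78/23))) = (-52 - 563/322)/(3*(-8 + 3*(-563/322))) = (1/3)*(-17307/322)/(-8 - 1689/322) = (1/3)*(-17307/322)/(-4265/322) = (1/3)*(-322/4265)*(-17307/322) = 5769/4265 ≈ 1.3526)
P + 32438 = 5769/4265 + 32438 = 138353839/4265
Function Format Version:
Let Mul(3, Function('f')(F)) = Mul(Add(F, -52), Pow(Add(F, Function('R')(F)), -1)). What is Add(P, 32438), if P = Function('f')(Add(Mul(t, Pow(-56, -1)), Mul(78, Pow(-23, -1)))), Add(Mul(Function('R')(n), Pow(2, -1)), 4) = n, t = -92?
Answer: Rational(138353839, 4265) ≈ 32439.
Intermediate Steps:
Function('R')(n) = Add(-8, Mul(2, n))
Function('f')(F) = Mul(Rational(1, 3), Pow(Add(-8, Mul(3, F)), -1), Add(-52, F)) (Function('f')(F) = Mul(Rational(1, 3), Mul(Add(F, -52), Pow(Add(F, Add(-8, Mul(2, F))), -1))) = Mul(Rational(1, 3), Mul(Add(-52, F), Pow(Add(-8, Mul(3, F)), -1))) = Mul(Rational(1, 3), Mul(Pow(Add(-8, Mul(3, F)), -1), Add(-52, F))) = Mul(Rational(1, 3), Pow(Add(-8, Mul(3, F)), -1), Add(-52, F)))
P = Rational(5769, 4265) (P = Mul(Rational(1, 3), Pow(Add(-8, Mul(3, Add(Mul(-92, Pow(-56, -1)), Mul(78, Pow(-23, -1))))), -1), Add(-52, Add(Mul(-92, Pow(-56, -1)), Mul(78, Pow(-23, -1))))) = Mul(Rational(1, 3), Pow(Add(-8, Mul(3, Add(Mul(-92, Rational(-1, 56)), Mul(78, Rational(-1, 23))))), -1), Add(-52, Add(Mul(-92, Rational(-1, 56)), Mul(78, Rational(-1, 23))))) = Mul(Rational(1, 3), Pow(Add(-8, Mul(3, Add(Rational(23, 14), Rational(-78, 23)))), -1), Add(-52, Add(Rational(23, 14), Rational(-78, 23)))) = Mul(Rational(1, 3), Pow(Add(-8, Mul(3, Rational(-563, 322))), -1), Add(-52, Rational(-563, 322))) = Mul(Rational(1, 3), Pow(Add(-8, Rational(-1689, 322)), -1), Rational(-17307, 322)) = Mul(Rational(1, 3), Pow(Rational(-4265, 322), -1), Rational(-17307, 322)) = Mul(Rational(1, 3), Rational(-322, 4265), Rational(-17307, 322)) = Rational(5769, 4265) ≈ 1.3526)
Add(P, 32438) = Add(Rational(5769, 4265), 32438) = Rational(138353839, 4265)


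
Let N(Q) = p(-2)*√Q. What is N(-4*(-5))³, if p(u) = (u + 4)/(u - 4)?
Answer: -40*√5/27 ≈ -3.3127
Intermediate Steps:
p(u) = (4 + u)/(-4 + u)
N(Q) = -√Q/3 (N(Q) = ((4 - 2)/(-4 - 2))*√Q = (2/(-6))*√Q = (-⅙*2)*√Q = -√Q/3)
N(-4*(-5))³ = (-2*√5/3)³ = -40*√5/27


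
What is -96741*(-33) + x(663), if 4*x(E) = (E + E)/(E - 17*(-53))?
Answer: 587411391/184 ≈ 3.1925e+6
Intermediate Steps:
x(E) = E/(2*(901 + E)) (x(E) = ((E + E)/(E - 17*(-53)))/4 = ((2*E)/(E + 901))/4 = ((2*E)/(901 + E))/4 = (2*E/(901 + E))/4 = E/(2*(901 + E)))
-96741*(-33) + x(663) = -96741*(-33) + (½)*663/(901 + 663) = 3192453 + (½)*663/1564 = 3192453 + (½)*663*(1/1564) = 3192453 + 39/184 = 587411391/184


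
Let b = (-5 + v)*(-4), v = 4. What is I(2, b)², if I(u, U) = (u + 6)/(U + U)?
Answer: 1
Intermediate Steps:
b = 4 (b = (-5 + 4)*(-4) = -1*(-4) = 4)
I(u, U) = (6 + u)/(2*U) (I(u, U) = (6 + u)/((2*U)) = (6 + u)*(1/(2*U)) = (6 + u)/(2*U))
I(2, b)² = ((½)*(6 + 2)/4)² = ((½)*(¼)*8)² = 1² = 1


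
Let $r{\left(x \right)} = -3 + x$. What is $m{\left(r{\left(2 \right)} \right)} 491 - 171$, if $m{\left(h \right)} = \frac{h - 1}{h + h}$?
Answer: $320$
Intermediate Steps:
$m{\left(h \right)} = \frac{-1 + h}{2 h}$
$m{\left(r{\left(2 \right)} \right)} 491 - 171 = \frac{-1 + \left(-3 + 2\right)}{2 \left(-3 + 2\right)} 491 - 171 = \frac{-1 - 1}{2 \left(-1\right)} 491 - 171 = \frac{1}{2} \left(-1\right) \left(-2\right) 491 - 171 = 1 \cdot 491 - 171 = 491 - 171 = 320$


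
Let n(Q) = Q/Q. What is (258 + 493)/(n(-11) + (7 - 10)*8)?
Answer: -751/23 ≈ -32.652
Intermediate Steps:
n(Q) = 1
(258 + 493)/(n(-11) + (7 - 10)*8) = (258 + 493)/(1 + (7 - 10)*8) = 751/(1 - 3*8) = 751/(1 - 24) = 751/(-23) = 751*(-1/23) = -751/23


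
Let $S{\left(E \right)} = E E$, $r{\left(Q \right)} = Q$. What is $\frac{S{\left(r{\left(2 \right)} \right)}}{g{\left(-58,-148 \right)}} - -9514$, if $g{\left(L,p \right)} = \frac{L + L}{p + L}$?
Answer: $\frac{276112}{29} \approx 9521.1$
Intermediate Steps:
$S{\left(E \right)} = E^{2}$
$g{\left(L,p \right)} = \frac{2 L}{L + p}$
$\frac{S{\left(r{\left(2 \right)} \right)}}{g{\left(-58,-148 \right)}} - -9514 = \frac{2^{2}}{2 \left(-58\right) \frac{1}{-58 - 148}} - -9514 = \frac{4}{2 \left(-58\right) \frac{1}{-206}} + 9514 = \frac{4}{2 \left(-58\right) \left(- \frac{1}{206}\right)} + 9514 = \frac{4}{\frac{58}{103}} + 9514 = 4 \cdot \frac{103}{58} + 9514 = \frac{206}{29} + 9514 = \frac{276112}{29}$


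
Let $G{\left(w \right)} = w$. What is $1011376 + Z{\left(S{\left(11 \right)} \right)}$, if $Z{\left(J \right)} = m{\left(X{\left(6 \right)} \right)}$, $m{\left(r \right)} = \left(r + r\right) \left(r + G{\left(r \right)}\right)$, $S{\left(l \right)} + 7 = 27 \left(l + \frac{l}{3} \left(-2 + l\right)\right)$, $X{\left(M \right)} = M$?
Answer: $1011520$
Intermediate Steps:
$S{\left(l \right)} = -7 + 27 l + 9 l \left(-2 + l\right)$ ($S{\left(l \right)} = -7 + 27 \left(l + \frac{l}{3} \left(-2 + l\right)\right) = -7 + 27 \left(l + \frac{l \left(-2 + l\right)}{3}\right) = -7 + \left(27 l + 9 l \left(-2 + l\right)\right) = -7 + 27 l + 9 l \left(-2 + l\right)$)
$m{\left(r \right)} = 4 r^{2}$ ($m{\left(r \right)} = \left(r + r\right) \left(r + r\right) = 2 r 2 r = 4 r^{2}$)
$Z{\left(J \right)} = 144$ ($Z{\left(J \right)} = 4 \cdot 6^{2} = 4 \cdot 36 = 144$)
$1011376 + Z{\left(S{\left(11 \right)} \right)} = 1011376 + 144 = 1011520$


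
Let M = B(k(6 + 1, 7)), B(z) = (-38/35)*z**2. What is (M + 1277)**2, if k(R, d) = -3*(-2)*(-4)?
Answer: 520159249/1225 ≈ 4.2462e+5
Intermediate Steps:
k(R, d) = -24 (k(R, d) = 6*(-4) = -24)
B(z) = -38*z**2/35 (B(z) = (-38*1/35)*z**2 = -38*z**2/35)
M = -21888/35 (M = -38/35*(-24)**2 = -38/35*576 = -21888/35 ≈ -625.37)
(M + 1277)**2 = (-21888/35 + 1277)**2 = (22807/35)**2 = 520159249/1225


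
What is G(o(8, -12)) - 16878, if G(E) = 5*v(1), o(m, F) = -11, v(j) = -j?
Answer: -16883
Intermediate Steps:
G(E) = -5 (G(E) = 5*(-1*1) = 5*(-1) = -5)
G(o(8, -12)) - 16878 = -5 - 16878 = -16883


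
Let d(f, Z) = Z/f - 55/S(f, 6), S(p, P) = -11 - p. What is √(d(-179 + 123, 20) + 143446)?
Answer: √253035958/42 ≈ 378.74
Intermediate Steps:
d(f, Z) = -55/(-11 - f) + Z/f (d(f, Z) = Z/f - 55/(-11 - f) = -55/(-11 - f) + Z/f)
√(d(-179 + 123, 20) + 143446) = √((55/(11 + (-179 + 123)) + 20/(-179 + 123)) + 143446) = √((55/(11 - 56) + 20/(-56)) + 143446) = √((55/(-45) + 20*(-1/56)) + 143446) = √((55*(-1/45) - 5/14) + 143446) = √((-11/9 - 5/14) + 143446) = √(-199/126 + 143446) = √(18073997/126) = √253035958/42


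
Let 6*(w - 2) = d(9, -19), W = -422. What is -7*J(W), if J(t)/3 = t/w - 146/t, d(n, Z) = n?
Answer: 532719/211 ≈ 2524.7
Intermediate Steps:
w = 7/2 (w = 2 + (⅙)*9 = 2 + 3/2 = 7/2 ≈ 3.5000)
J(t) = -438/t + 6*t/7 (J(t) = 3*(t/(7/2) - 146/t) = 3*(t*(2/7) - 146/t) = 3*(2*t/7 - 146/t) = 3*(-146/t + 2*t/7) = -438/t + 6*t/7)
-7*J(W) = -7*(-438/(-422) + (6/7)*(-422)) = -7*(-438*(-1/422) - 2532/7) = -7*(219/211 - 2532/7) = -7*(-532719/1477) = 532719/211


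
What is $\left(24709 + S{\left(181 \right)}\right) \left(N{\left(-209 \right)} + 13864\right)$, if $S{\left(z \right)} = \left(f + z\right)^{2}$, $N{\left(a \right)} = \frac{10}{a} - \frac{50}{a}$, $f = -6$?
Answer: $\frac{160336683744}{209} \approx 7.6716 \cdot 10^{8}$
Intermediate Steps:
$N{\left(a \right)} = - \frac{40}{a}$
$S{\left(z \right)} = \left(-6 + z\right)^{2}$
$\left(24709 + S{\left(181 \right)}\right) \left(N{\left(-209 \right)} + 13864\right) = \left(24709 + \left(-6 + 181\right)^{2}\right) \left(- \frac{40}{-209} + 13864\right) = \left(24709 + 175^{2}\right) \left(\left(-40\right) \left(- \frac{1}{209}\right) + 13864\right) = \left(24709 + 30625\right) \left(\frac{40}{209} + 13864\right) = 55334 \cdot \frac{2897616}{209} = \frac{160336683744}{209}$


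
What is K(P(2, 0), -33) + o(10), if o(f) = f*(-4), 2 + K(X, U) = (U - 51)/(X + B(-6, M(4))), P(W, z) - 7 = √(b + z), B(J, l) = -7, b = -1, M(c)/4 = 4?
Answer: -42 + 84*I ≈ -42.0 + 84.0*I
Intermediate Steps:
M(c) = 16 (M(c) = 4*4 = 16)
P(W, z) = 7 + √(-1 + z)
K(X, U) = -2 + (-51 + U)/(-7 + X) (K(X, U) = -2 + (U - 51)/(X - 7) = -2 + (-51 + U)/(-7 + X))
o(f) = -4*f
K(P(2, 0), -33) + o(10) = (-37 - 33 - 2*(7 + √(-1 + 0)))/(-7 + (7 + √(-1 + 0))) - 4*10 = (-37 - 33 - 2*(7 + √(-1)))/(-7 + (7 + √(-1))) - 40 = (-37 - 33 - 2*(7 + I))/(-7 + (7 + I)) - 40 = (-37 - 33 + (-14 - 2*I))/I - 40 = (-I)*(-84 - 2*I) - 40 = -I*(-84 - 2*I) - 40 = -40 - I*(-84 - 2*I)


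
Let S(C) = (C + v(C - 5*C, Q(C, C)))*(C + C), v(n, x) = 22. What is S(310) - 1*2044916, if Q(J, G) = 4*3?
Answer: -1839076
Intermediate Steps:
Q(J, G) = 12
S(C) = 2*C*(22 + C) (S(C) = (C + 22)*(C + C) = (22 + C)*(2*C) = 2*C*(22 + C))
S(310) - 1*2044916 = 2*310*(22 + 310) - 1*2044916 = 2*310*332 - 2044916 = 205840 - 2044916 = -1839076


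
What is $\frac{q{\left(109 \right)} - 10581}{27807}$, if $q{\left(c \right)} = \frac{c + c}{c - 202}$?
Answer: $- \frac{984251}{2586051} \approx -0.3806$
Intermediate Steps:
$q{\left(c \right)} = \frac{2 c}{-202 + c}$
$\frac{q{\left(109 \right)} - 10581}{27807} = \frac{2 \cdot 109 \frac{1}{-202 + 109} - 10581}{27807} = \left(2 \cdot 109 \frac{1}{-93} - 10581\right) \frac{1}{27807} = \left(2 \cdot 109 \left(- \frac{1}{93}\right) - 10581\right) \frac{1}{27807} = \left(- \frac{218}{93} - 10581\right) \frac{1}{27807} = \left(- \frac{984251}{93}\right) \frac{1}{27807} = - \frac{984251}{2586051}$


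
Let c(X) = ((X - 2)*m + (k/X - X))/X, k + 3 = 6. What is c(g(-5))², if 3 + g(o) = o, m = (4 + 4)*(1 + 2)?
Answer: 3455881/4096 ≈ 843.72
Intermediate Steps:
k = 3 (k = -3 + 6 = 3)
m = 24 (m = 8*3 = 24)
g(o) = -3 + o
c(X) = (-48 + 3/X + 23*X)/X (c(X) = ((X - 2)*24 + (3/X - X))/X = ((-2 + X)*24 + (-X + 3/X))/X = ((-48 + 24*X) + (-X + 3/X))/X = (-48 + 3/X + 23*X)/X)
c(g(-5))² = (23 - 48/(-3 - 5) + 3/(-3 - 5)²)² = (23 - 48/(-8) + 3/(-8)²)² = (23 - 48*(-⅛) + 3*(1/64))² = (23 + 6 + 3/64)² = (1859/64)² = 3455881/4096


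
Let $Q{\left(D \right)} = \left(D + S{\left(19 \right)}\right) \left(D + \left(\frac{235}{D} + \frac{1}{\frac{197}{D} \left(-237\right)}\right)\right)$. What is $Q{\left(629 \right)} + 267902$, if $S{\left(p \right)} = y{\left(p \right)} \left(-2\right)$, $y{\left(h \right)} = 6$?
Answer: $\frac{19271380660153}{29367381} \approx 6.5622 \cdot 10^{5}$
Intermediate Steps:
$S{\left(p \right)} = -12$ ($S{\left(p \right)} = 6 \left(-2\right) = -12$)
$Q{\left(D \right)} = \left(-12 + D\right) \left(\frac{235}{D} + \frac{46688 D}{46689}\right)$ ($Q{\left(D \right)} = \left(D - 12\right) \left(D + \left(\frac{235}{D} + \frac{1}{\frac{197}{D} \left(-237\right)}\right)\right) = \left(-12 + D\right) \left(D + \left(\frac{235}{D} + \frac{D}{197} \left(- \frac{1}{237}\right)\right)\right) = \left(-12 + D\right) \left(D - \left(- \frac{235}{D} + \frac{D}{46689}\right)\right) = \left(-12 + D\right) \left(\frac{235}{D} + \frac{46688 D}{46689}\right)$)
$Q{\left(629 \right)} + 267902 = \frac{-131662980 + 629 \left(10971915 - 352401024 + 46688 \cdot 629^{2}\right)}{46689 \cdot 629} + 267902 = \frac{1}{46689} \cdot \frac{1}{629} \left(-131662980 + 629 \left(10971915 - 352401024 + 46688 \cdot 395641\right)\right) + 267902 = \frac{1}{46689} \cdot \frac{1}{629} \left(-131662980 + 629 \left(10971915 - 352401024 + 18471687008\right)\right) + 267902 = \frac{1}{46689} \cdot \frac{1}{629} \left(-131662980 + 629 \cdot 18130257899\right) + 267902 = \frac{1}{46689} \cdot \frac{1}{629} \left(-131662980 + 11403932218471\right) + 267902 = \frac{1}{46689} \cdot \frac{1}{629} \cdot 11403800555491 + 267902 = \frac{11403800555491}{29367381} + 267902 = \frac{19271380660153}{29367381}$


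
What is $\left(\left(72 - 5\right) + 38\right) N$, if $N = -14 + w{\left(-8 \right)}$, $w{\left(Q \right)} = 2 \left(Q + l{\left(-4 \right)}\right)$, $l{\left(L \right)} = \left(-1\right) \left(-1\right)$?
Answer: $-2940$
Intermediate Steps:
$l{\left(L \right)} = 1$
$w{\left(Q \right)} = 2 + 2 Q$ ($w{\left(Q \right)} = 2 \left(Q + 1\right) = 2 \left(1 + Q\right) = 2 + 2 Q$)
$N = -28$ ($N = -14 + \left(2 + 2 \left(-8\right)\right) = -14 + \left(2 - 16\right) = -14 - 14 = -28$)
$\left(\left(72 - 5\right) + 38\right) N = \left(\left(72 - 5\right) + 38\right) \left(-28\right) = \left(67 + 38\right) \left(-28\right) = 105 \left(-28\right) = -2940$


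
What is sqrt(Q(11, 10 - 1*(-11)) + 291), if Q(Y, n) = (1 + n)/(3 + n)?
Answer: sqrt(10509)/6 ≈ 17.086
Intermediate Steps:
Q(Y, n) = (1 + n)/(3 + n)
sqrt(Q(11, 10 - 1*(-11)) + 291) = sqrt((1 + (10 - 1*(-11)))/(3 + (10 - 1*(-11))) + 291) = sqrt((1 + (10 + 11))/(3 + (10 + 11)) + 291) = sqrt((1 + 21)/(3 + 21) + 291) = sqrt(22/24 + 291) = sqrt((1/24)*22 + 291) = sqrt(11/12 + 291) = sqrt(3503/12) = sqrt(10509)/6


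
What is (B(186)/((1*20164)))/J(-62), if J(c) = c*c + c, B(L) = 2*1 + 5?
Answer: 7/76260248 ≈ 9.1791e-8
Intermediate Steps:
B(L) = 7 (B(L) = 2 + 5 = 7)
J(c) = c + c² (J(c) = c² + c = c + c²)
(B(186)/((1*20164)))/J(-62) = (7/((1*20164)))/((-62*(1 - 62))) = (7/20164)/((-62*(-61))) = (7*(1/20164))/3782 = (7/20164)*(1/3782) = 7/76260248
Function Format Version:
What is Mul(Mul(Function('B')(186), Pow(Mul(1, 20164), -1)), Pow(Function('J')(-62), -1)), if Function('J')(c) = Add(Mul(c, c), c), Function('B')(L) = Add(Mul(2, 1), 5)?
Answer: Rational(7, 76260248) ≈ 9.1791e-8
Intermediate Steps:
Function('B')(L) = 7 (Function('B')(L) = Add(2, 5) = 7)
Function('J')(c) = Add(c, Pow(c, 2)) (Function('J')(c) = Add(Pow(c, 2), c) = Add(c, Pow(c, 2)))
Mul(Mul(Function('B')(186), Pow(Mul(1, 20164), -1)), Pow(Function('J')(-62), -1)) = Mul(Mul(7, Pow(Mul(1, 20164), -1)), Pow(Mul(-62, Add(1, -62)), -1)) = Mul(Mul(7, Pow(20164, -1)), Pow(Mul(-62, -61), -1)) = Mul(Mul(7, Rational(1, 20164)), Pow(3782, -1)) = Mul(Rational(7, 20164), Rational(1, 3782)) = Rational(7, 76260248)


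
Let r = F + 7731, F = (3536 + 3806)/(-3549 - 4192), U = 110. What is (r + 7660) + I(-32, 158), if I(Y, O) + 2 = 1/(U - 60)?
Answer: 5955953091/387050 ≈ 15388.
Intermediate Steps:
F = -7342/7741 (F = 7342/(-7741) = 7342*(-1/7741) = -7342/7741 ≈ -0.94846)
I(Y, O) = -99/50 (I(Y, O) = -2 + 1/(110 - 60) = -2 + 1/50 = -99/50)
r = 59838329/7741 (r = -7342/7741 + 7731 = 59838329/7741 ≈ 7730.1)
(r + 7660) + I(-32, 158) = (59838329/7741 + 7660) - 99/50 = 119134389/7741 - 99/50 = 5955953091/387050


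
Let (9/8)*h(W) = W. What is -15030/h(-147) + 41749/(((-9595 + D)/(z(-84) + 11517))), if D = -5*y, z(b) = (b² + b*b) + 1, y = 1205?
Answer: -951695971/13916 ≈ -68389.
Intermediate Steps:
h(W) = 8*W/9
z(b) = 1 + 2*b² (z(b) = (b² + b²) + 1 = 2*b² + 1 = 1 + 2*b²)
D = -6025 (D = -5*1205 = -6025)
-15030/h(-147) + 41749/(((-9595 + D)/(z(-84) + 11517))) = -15030/((8/9)*(-147)) + 41749/(((-9595 - 6025)/((1 + 2*(-84)²) + 11517))) = -15030/(-392/3) + 41749/((-15620/((1 + 2*7056) + 11517))) = -15030*(-3/392) + 41749/((-15620/((1 + 14112) + 11517))) = 22545/196 + 41749/((-15620/(14113 + 11517))) = 22545/196 + 41749/((-15620/25630)) = 22545/196 + 41749/((-15620*1/25630)) = 22545/196 + 41749/(-142/233) = 22545/196 + 41749*(-233/142) = 22545/196 - 9727517/142 = -951695971/13916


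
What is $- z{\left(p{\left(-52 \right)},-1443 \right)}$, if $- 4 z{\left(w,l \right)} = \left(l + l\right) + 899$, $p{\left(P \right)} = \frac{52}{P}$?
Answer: $- \frac{1987}{4} \approx -496.75$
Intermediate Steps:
$z{\left(w,l \right)} = - \frac{899}{4} - \frac{l}{2}$ ($z{\left(w,l \right)} = - \frac{\left(l + l\right) + 899}{4} = - \frac{2 l + 899}{4} = - \frac{899 + 2 l}{4} = - \frac{899}{4} - \frac{l}{2}$)
$- z{\left(p{\left(-52 \right)},-1443 \right)} = - (- \frac{899}{4} - - \frac{1443}{2}) = - (- \frac{899}{4} + \frac{1443}{2}) = \left(-1\right) \frac{1987}{4} = - \frac{1987}{4}$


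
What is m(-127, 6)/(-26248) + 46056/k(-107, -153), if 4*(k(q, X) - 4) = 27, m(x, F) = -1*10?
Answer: 2417755991/564332 ≈ 4284.3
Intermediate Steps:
m(x, F) = -10
k(q, X) = 43/4 (k(q, X) = 4 + (¼)*27 = 4 + 27/4 = 43/4)
m(-127, 6)/(-26248) + 46056/k(-107, -153) = -10/(-26248) + 46056/(43/4) = -10*(-1/26248) + 46056*(4/43) = 5/13124 + 184224/43 = 2417755991/564332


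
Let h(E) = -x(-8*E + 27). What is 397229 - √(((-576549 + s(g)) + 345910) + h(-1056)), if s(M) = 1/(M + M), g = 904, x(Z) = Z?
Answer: 397229 - I*√48851946543/452 ≈ 3.9723e+5 - 488.99*I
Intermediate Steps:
s(M) = 1/(2*M)
h(E) = -27 + 8*E (h(E) = -(-8*E + 27) = -(27 - 8*E) = -27 + 8*E)
397229 - √(((-576549 + s(g)) + 345910) + h(-1056)) = 397229 - √(((-576549 + (½)/904) + 345910) + (-27 + 8*(-1056))) = 397229 - √(((-576549 + (½)*(1/904)) + 345910) + (-27 - 8448)) = 397229 - √(((-576549 + 1/1808) + 345910) - 8475) = 397229 - √((-1042400591/1808 + 345910) - 8475) = 397229 - √(-416995311/1808 - 8475) = 397229 - √(-432318111/1808) = 397229 - I*√48851946543/452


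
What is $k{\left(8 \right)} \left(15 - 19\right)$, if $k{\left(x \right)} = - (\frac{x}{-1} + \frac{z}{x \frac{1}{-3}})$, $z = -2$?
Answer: $-29$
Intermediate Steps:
$k{\left(x \right)} = x - \frac{6}{x}$ ($k{\left(x \right)} = - (\frac{x}{-1} - \frac{2}{x \frac{1}{-3}}) = - (x \left(-1\right) - \frac{2}{x \left(- \frac{1}{3}\right)}) = - (- x - \frac{2}{\left(- \frac{1}{3}\right) x}) = - (- x - 2 \left(- \frac{3}{x}\right)) = - (- x + \frac{6}{x}) = x - \frac{6}{x}$)
$k{\left(8 \right)} \left(15 - 19\right) = \left(8 - \frac{6}{8}\right) \left(15 - 19\right) = \left(8 - \frac{3}{4}\right) \left(15 - 19\right) = \left(8 - \frac{3}{4}\right) \left(-4\right) = \frac{29}{4} \left(-4\right) = -29$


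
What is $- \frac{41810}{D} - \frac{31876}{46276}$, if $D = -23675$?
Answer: $\frac{59006763}{54779215} \approx 1.0772$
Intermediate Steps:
$- \frac{41810}{D} - \frac{31876}{46276} = - \frac{41810}{-23675} - \frac{31876}{46276} = \left(-41810\right) \left(- \frac{1}{23675}\right) - \frac{7969}{11569} = \frac{8362}{4735} - \frac{7969}{11569} = \frac{59006763}{54779215}$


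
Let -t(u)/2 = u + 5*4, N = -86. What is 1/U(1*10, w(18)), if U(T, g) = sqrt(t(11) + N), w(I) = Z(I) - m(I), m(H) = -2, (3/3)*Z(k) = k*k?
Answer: -I*sqrt(37)/74 ≈ -0.082199*I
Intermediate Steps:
Z(k) = k**2 (Z(k) = k*k = k**2)
w(I) = 2 + I**2 (w(I) = I**2 - 1*(-2) = I**2 + 2 = 2 + I**2)
t(u) = -40 - 2*u (t(u) = -2*(u + 5*4) = -2*(u + 20) = -2*(20 + u) = -40 - 2*u)
U(T, g) = 2*I*sqrt(37) (U(T, g) = sqrt((-40 - 2*11) - 86) = sqrt((-40 - 22) - 86) = sqrt(-62 - 86) = sqrt(-148) = 2*I*sqrt(37))
1/U(1*10, w(18)) = 1/(2*I*sqrt(37)) = -I*sqrt(37)/74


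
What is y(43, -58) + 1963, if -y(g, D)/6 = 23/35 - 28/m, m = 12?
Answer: 69057/35 ≈ 1973.1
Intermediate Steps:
y(g, D) = 352/35 (y(g, D) = -6*(23/35 - 28/12) = -6*(23*(1/35) - 28*1/12) = -6*(23/35 - 7/3) = -6*(-176/105) = 352/35)
y(43, -58) + 1963 = 352/35 + 1963 = 69057/35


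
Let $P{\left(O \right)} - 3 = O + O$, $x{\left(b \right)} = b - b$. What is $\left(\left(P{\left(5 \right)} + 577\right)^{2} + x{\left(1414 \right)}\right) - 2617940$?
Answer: $-2269840$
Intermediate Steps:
$x{\left(b \right)} = 0$
$P{\left(O \right)} = 3 + 2 O$ ($P{\left(O \right)} = 3 + \left(O + O\right) = 3 + 2 O$)
$\left(\left(P{\left(5 \right)} + 577\right)^{2} + x{\left(1414 \right)}\right) - 2617940 = \left(\left(\left(3 + 2 \cdot 5\right) + 577\right)^{2} + 0\right) - 2617940 = \left(\left(\left(3 + 10\right) + 577\right)^{2} + 0\right) - 2617940 = \left(\left(13 + 577\right)^{2} + 0\right) - 2617940 = \left(590^{2} + 0\right) - 2617940 = \left(348100 + 0\right) - 2617940 = 348100 - 2617940 = -2269840$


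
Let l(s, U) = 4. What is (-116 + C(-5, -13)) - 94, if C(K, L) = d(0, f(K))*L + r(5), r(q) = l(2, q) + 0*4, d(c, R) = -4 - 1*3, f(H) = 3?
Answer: -115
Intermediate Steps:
d(c, R) = -7 (d(c, R) = -4 - 3 = -7)
r(q) = 4 (r(q) = 4 + 0*4 = 4 + 0 = 4)
C(K, L) = 4 - 7*L (C(K, L) = -7*L + 4 = 4 - 7*L)
(-116 + C(-5, -13)) - 94 = (-116 + (4 - 7*(-13))) - 94 = (-116 + (4 + 91)) - 94 = (-116 + 95) - 94 = -21 - 94 = -115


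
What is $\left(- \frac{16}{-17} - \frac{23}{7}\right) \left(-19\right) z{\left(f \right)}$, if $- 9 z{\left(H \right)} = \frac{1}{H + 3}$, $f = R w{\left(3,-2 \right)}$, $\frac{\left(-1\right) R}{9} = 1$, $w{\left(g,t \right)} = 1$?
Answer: $\frac{589}{714} \approx 0.82493$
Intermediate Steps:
$R = -9$ ($R = \left(-9\right) 1 = -9$)
$f = -9$ ($f = \left(-9\right) 1 = -9$)
$z{\left(H \right)} = - \frac{1}{9 \left(3 + H\right)}$ ($z{\left(H \right)} = - \frac{1}{9 \left(H + 3\right)} = - \frac{1}{9 \left(3 + H\right)}$)
$\left(- \frac{16}{-17} - \frac{23}{7}\right) \left(-19\right) z{\left(f \right)} = \left(- \frac{16}{-17} - \frac{23}{7}\right) \left(-19\right) \left(- \frac{1}{27 + 9 \left(-9\right)}\right) = \left(\left(-16\right) \left(- \frac{1}{17}\right) - \frac{23}{7}\right) \left(-19\right) \left(- \frac{1}{27 - 81}\right) = \left(\frac{16}{17} - \frac{23}{7}\right) \left(-19\right) \left(- \frac{1}{-54}\right) = \left(- \frac{279}{119}\right) \left(-19\right) \left(\left(-1\right) \left(- \frac{1}{54}\right)\right) = \frac{5301}{119} \cdot \frac{1}{54} = \frac{589}{714}$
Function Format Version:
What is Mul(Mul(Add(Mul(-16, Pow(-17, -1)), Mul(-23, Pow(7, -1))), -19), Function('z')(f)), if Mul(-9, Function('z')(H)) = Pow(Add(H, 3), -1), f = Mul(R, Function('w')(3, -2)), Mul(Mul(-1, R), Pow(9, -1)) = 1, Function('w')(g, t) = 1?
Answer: Rational(589, 714) ≈ 0.82493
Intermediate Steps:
R = -9 (R = Mul(-9, 1) = -9)
f = -9 (f = Mul(-9, 1) = -9)
Function('z')(H) = Mul(Rational(-1, 9), Pow(Add(3, H), -1)) (Function('z')(H) = Mul(Rational(-1, 9), Pow(Add(H, 3), -1)) = Mul(Rational(-1, 9), Pow(Add(3, H), -1)))
Mul(Mul(Add(Mul(-16, Pow(-17, -1)), Mul(-23, Pow(7, -1))), -19), Function('z')(f)) = Mul(Mul(Add(Mul(-16, Pow(-17, -1)), Mul(-23, Pow(7, -1))), -19), Mul(-1, Pow(Add(27, Mul(9, -9)), -1))) = Mul(Mul(Add(Mul(-16, Rational(-1, 17)), Mul(-23, Rational(1, 7))), -19), Mul(-1, Pow(Add(27, -81), -1))) = Mul(Mul(Add(Rational(16, 17), Rational(-23, 7)), -19), Mul(-1, Pow(-54, -1))) = Mul(Mul(Rational(-279, 119), -19), Mul(-1, Rational(-1, 54))) = Mul(Rational(5301, 119), Rational(1, 54)) = Rational(589, 714)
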